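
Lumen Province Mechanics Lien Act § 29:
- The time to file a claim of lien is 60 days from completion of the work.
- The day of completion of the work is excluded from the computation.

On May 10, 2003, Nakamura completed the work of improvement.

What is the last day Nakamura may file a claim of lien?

July 9, 2003

60 days after May 10, 2003 is July 9, 2003.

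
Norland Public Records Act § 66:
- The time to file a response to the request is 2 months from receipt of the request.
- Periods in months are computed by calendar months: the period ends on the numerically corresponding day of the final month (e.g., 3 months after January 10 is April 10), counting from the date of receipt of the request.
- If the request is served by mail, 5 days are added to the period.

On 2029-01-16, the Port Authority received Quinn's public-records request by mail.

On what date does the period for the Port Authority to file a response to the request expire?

2 months after 2029-01-16 is March 16, 2029.
Service was by mail, adding 5 days: March 16, 2029 + 5 days = March 21, 2029.

March 21, 2029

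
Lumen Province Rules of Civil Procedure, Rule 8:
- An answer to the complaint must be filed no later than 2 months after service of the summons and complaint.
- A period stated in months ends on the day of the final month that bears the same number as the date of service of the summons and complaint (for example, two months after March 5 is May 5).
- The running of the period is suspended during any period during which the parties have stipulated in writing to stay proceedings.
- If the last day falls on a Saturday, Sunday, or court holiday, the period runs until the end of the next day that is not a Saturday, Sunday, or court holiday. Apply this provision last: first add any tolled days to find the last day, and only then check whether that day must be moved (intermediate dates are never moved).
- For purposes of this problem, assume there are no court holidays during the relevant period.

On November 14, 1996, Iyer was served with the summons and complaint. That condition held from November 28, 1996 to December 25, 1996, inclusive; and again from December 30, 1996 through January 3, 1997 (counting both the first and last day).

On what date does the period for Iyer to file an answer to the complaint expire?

2 months after November 14, 1996 is January 14, 1997.
From November 28, 1996 through December 25, 1996 inclusive is 28 days; tolling adds 28 days: January 14, 1997 + 28 days = February 11, 1997.
From December 30, 1996 through January 3, 1997 inclusive is 5 days; tolling adds 5 days: February 11, 1997 + 5 days = February 16, 1997.
February 16, 1997 is Sunday. The next qualifying day is February 17, 1997.

February 17, 1997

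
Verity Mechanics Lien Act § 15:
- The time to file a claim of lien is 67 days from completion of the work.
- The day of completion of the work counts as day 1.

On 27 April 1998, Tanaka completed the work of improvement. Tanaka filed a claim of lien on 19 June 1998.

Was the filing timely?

Yes

Counting 27 April 1998 as day 1, day 67 is July 2, 1998.
The deadline is July 2, 1998; the filing on June 19, 1998 is on or before that date.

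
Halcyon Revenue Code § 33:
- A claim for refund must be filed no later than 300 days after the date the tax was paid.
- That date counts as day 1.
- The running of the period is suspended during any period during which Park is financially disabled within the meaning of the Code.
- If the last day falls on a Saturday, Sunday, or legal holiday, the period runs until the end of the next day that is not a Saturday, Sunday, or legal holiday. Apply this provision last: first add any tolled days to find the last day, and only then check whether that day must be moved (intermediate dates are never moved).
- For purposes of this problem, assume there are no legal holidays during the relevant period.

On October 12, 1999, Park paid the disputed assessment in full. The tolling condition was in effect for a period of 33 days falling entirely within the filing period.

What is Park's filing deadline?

Counting October 12, 1999 as day 1, day 300 is August 6, 2000.
Tolling adds 33 days: August 6, 2000 + 33 days = September 8, 2000.
September 8, 2000 is a Friday and not a legal holiday, so no extension applies.

September 8, 2000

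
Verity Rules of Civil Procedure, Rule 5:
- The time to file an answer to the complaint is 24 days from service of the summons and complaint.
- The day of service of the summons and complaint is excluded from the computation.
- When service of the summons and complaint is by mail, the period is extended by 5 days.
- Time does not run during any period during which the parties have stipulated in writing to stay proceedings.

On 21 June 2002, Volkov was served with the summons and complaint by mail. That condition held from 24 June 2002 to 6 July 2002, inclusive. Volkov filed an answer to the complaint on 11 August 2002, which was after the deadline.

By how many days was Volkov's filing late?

24 days after 21 June 2002 is July 15, 2002.
Service was by mail, adding 5 days: July 15, 2002 + 5 days = July 20, 2002.
From June 24, 2002 through July 6, 2002 inclusive is 13 days; tolling adds 13 days: July 20, 2002 + 13 days = August 2, 2002.
The deadline is August 2, 2002; from August 2, 2002 to August 11, 2002 is 9 days.

9 days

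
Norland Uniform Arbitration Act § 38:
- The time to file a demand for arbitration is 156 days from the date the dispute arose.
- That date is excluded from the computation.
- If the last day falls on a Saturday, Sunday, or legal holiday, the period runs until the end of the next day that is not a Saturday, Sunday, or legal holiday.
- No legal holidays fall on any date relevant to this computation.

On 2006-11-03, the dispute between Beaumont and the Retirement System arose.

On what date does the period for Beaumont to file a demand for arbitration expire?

April 9, 2007

156 days after 2006-11-03 is April 8, 2007.
April 8, 2007 is Sunday. The next qualifying day is April 9, 2007.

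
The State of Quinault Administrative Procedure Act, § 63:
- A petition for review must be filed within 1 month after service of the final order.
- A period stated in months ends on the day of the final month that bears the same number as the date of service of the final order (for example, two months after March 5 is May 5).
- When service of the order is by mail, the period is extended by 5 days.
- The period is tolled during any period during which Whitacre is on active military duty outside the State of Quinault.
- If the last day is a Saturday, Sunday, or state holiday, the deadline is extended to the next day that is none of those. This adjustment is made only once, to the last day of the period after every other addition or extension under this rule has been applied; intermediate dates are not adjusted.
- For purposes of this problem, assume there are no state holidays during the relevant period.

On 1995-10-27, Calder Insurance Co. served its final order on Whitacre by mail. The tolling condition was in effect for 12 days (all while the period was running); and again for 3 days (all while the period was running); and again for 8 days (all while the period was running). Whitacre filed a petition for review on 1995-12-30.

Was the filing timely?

No

1 month after 1995-10-27 is November 27, 1995.
Service was by mail, adding 5 days: November 27, 1995 + 5 days = December 2, 1995.
Tolling adds 12 days: December 2, 1995 + 12 days = December 14, 1995.
Tolling adds 3 days: December 14, 1995 + 3 days = December 17, 1995.
Tolling adds 8 days: December 17, 1995 + 8 days = December 25, 1995.
December 25, 1995 is a Monday and not a state holiday, so no extension applies.
The deadline is December 25, 1995; the filing on December 30, 1995 is after that date.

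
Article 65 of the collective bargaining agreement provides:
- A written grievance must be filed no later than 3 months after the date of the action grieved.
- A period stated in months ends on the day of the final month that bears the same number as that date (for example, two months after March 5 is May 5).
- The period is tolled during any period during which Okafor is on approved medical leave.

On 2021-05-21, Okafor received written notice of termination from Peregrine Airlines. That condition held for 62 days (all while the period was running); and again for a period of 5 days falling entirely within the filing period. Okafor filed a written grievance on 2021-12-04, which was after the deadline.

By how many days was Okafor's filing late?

38 days

3 months after 2021-05-21 is August 21, 2021.
Tolling adds 62 days: August 21, 2021 + 62 days = October 22, 2021.
Tolling adds 5 days: October 22, 2021 + 5 days = October 27, 2021.
The deadline is October 27, 2021; from October 27, 2021 to December 4, 2021 is 38 days.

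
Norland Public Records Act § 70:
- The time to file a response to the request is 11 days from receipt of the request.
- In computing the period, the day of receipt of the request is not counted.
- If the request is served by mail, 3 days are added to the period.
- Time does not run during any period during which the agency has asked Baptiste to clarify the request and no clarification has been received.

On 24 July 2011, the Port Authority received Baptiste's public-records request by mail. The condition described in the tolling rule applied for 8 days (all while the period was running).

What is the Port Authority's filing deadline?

11 days after 24 July 2011 is August 4, 2011.
Service was by mail, adding 3 days: August 4, 2011 + 3 days = August 7, 2011.
Tolling adds 8 days: August 7, 2011 + 8 days = August 15, 2011.

August 15, 2011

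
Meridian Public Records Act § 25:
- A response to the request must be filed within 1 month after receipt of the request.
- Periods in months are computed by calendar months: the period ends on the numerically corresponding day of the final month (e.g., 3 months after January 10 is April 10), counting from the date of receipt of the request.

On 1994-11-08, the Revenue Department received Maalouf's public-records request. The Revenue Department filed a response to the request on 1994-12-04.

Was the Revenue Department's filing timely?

1 month after 1994-11-08 is December 8, 1994.
The deadline is December 8, 1994; the filing on December 4, 1994 is on or before that date.

Yes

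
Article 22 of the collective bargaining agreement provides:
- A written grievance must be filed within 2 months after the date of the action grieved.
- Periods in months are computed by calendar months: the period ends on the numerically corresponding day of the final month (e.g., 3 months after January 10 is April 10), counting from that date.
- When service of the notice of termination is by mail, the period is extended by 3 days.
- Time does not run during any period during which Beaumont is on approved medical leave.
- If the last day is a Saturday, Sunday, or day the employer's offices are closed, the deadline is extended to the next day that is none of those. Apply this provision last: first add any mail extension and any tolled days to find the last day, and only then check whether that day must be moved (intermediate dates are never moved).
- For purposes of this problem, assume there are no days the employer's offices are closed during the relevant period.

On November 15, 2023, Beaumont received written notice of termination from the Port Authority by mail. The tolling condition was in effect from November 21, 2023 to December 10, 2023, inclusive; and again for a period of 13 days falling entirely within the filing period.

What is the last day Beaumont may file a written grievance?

2 months after November 15, 2023 is January 15, 2024.
Service was by mail, adding 3 days: January 15, 2024 + 3 days = January 18, 2024.
From November 21, 2023 through December 10, 2023 inclusive is 20 days; tolling adds 20 days: January 18, 2024 + 20 days = February 7, 2024.
Tolling adds 13 days: February 7, 2024 + 13 days = February 20, 2024.
February 20, 2024 is a Tuesday and not a day the employer's offices are closed, so no extension applies.

February 20, 2024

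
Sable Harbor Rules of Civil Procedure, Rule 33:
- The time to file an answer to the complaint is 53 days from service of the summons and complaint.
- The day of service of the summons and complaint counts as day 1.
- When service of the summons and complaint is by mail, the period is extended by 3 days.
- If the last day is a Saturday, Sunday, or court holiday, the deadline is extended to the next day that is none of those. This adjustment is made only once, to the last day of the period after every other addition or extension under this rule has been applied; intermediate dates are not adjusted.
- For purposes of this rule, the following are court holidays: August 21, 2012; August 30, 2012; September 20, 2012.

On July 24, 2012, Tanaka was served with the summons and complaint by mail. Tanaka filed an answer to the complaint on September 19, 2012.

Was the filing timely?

No

Counting July 24, 2012 as day 1, day 53 is September 14, 2012.
Service was by mail, adding 3 days: September 14, 2012 + 3 days = September 17, 2012.
September 17, 2012 is a Monday and not a court holiday, so no extension applies.
The deadline is September 17, 2012; the filing on September 19, 2012 is after that date.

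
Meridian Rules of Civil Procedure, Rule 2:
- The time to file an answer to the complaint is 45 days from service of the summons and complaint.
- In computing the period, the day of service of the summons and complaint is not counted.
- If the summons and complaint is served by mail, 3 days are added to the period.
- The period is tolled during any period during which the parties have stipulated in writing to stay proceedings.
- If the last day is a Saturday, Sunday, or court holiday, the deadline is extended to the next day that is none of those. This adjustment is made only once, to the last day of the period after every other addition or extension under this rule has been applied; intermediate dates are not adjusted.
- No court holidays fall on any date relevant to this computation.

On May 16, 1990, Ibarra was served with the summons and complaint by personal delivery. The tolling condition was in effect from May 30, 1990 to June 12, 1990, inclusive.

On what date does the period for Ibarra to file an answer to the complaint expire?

45 days after May 16, 1990 is June 30, 1990.
Service was not by mail, so no mail extension applies.
From May 30, 1990 through June 12, 1990 inclusive is 14 days; tolling adds 14 days: June 30, 1990 + 14 days = July 14, 1990.
July 14, 1990 is Saturday; July 15, 1990 is Sunday. The next qualifying day is July 16, 1990.

July 16, 1990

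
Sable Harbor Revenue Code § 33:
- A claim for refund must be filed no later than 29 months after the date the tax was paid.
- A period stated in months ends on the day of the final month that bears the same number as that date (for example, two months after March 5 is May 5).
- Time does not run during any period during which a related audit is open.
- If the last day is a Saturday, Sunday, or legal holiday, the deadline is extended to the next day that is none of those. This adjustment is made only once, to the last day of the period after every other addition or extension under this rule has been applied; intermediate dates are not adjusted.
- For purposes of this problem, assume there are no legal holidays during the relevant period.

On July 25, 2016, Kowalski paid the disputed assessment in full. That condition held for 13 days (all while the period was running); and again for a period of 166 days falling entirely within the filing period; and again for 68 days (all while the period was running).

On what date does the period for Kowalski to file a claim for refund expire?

August 29, 2019

29 months after July 25, 2016 is December 25, 2018.
Tolling adds 13 days: December 25, 2018 + 13 days = January 7, 2019.
Tolling adds 166 days: January 7, 2019 + 166 days = June 22, 2019.
Tolling adds 68 days: June 22, 2019 + 68 days = August 29, 2019.
August 29, 2019 is a Thursday and not a legal holiday, so no extension applies.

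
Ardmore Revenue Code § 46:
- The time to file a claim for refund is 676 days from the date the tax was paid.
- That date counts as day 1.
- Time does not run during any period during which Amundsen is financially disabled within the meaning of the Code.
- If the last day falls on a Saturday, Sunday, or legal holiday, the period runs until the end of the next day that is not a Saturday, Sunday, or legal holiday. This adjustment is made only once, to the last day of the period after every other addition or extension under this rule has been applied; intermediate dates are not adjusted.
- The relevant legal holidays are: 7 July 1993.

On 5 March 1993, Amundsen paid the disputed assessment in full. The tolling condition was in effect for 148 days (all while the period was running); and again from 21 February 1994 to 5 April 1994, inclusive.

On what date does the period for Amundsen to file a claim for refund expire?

Counting 5 March 1993 as day 1, day 676 is January 9, 1995.
Tolling adds 148 days: January 9, 1995 + 148 days = June 6, 1995.
From February 21, 1994 through April 5, 1994 inclusive is 44 days; tolling adds 44 days: June 6, 1995 + 44 days = July 20, 1995.
July 20, 1995 is a Thursday and not a legal holiday, so no extension applies.

July 20, 1995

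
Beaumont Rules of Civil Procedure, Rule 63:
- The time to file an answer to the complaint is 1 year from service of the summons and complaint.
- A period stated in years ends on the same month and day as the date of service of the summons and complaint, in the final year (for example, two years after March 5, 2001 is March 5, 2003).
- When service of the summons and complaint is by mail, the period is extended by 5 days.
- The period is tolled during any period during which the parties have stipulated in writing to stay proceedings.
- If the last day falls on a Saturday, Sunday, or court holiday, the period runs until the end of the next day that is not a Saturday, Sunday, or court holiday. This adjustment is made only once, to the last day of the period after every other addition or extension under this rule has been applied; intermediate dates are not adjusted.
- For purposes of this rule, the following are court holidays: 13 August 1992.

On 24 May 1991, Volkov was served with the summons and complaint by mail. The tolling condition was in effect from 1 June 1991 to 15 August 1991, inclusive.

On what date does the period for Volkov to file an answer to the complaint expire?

August 14, 1992

1 year after 24 May 1991 is May 24, 1992.
Service was by mail, adding 5 days: May 24, 1992 + 5 days = May 29, 1992.
From June 1, 1991 through August 15, 1991 inclusive is 76 days; tolling adds 76 days: May 29, 1992 + 76 days = August 13, 1992.
August 13, 1992 is a listed holiday. The next qualifying day is August 14, 1992.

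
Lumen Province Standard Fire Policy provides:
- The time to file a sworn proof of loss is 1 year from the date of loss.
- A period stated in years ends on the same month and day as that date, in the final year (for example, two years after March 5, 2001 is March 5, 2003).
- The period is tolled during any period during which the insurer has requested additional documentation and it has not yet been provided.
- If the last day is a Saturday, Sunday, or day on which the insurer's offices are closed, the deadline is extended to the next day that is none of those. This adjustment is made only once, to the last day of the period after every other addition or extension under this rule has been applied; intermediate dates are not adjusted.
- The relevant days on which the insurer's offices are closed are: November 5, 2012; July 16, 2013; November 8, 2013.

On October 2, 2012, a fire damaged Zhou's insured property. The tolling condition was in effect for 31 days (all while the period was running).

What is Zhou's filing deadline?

November 4, 2013

1 year after October 2, 2012 is October 2, 2013.
Tolling adds 31 days: October 2, 2013 + 31 days = November 2, 2013.
November 2, 2013 is Saturday; November 3, 2013 is Sunday. The next qualifying day is November 4, 2013.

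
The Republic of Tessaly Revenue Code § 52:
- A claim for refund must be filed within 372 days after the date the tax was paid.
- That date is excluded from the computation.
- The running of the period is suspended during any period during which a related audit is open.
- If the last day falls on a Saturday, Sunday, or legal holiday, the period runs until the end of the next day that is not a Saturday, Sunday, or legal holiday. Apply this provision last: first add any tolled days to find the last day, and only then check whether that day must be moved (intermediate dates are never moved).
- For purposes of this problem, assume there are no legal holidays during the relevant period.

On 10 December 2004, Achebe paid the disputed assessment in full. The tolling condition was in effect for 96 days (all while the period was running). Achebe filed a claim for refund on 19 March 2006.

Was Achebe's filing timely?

Yes

372 days after 10 December 2004 is December 17, 2005.
Tolling adds 96 days: December 17, 2005 + 96 days = March 23, 2006.
March 23, 2006 is a Thursday and not a legal holiday, so no extension applies.
The deadline is March 23, 2006; the filing on March 19, 2006 is on or before that date.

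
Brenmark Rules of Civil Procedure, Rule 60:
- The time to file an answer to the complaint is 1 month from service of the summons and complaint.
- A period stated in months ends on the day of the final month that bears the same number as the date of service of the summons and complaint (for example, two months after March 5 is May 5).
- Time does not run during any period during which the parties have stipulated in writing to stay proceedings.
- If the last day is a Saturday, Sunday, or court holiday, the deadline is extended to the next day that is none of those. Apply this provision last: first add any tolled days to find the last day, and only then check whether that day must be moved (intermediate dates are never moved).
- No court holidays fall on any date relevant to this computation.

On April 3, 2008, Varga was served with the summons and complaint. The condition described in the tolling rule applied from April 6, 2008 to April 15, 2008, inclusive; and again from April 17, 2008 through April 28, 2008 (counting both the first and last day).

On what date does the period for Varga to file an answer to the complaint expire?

May 26, 2008

1 month after April 3, 2008 is May 3, 2008.
From April 6, 2008 through April 15, 2008 inclusive is 10 days; tolling adds 10 days: May 3, 2008 + 10 days = May 13, 2008.
From April 17, 2008 through April 28, 2008 inclusive is 12 days; tolling adds 12 days: May 13, 2008 + 12 days = May 25, 2008.
May 25, 2008 is Sunday. The next qualifying day is May 26, 2008.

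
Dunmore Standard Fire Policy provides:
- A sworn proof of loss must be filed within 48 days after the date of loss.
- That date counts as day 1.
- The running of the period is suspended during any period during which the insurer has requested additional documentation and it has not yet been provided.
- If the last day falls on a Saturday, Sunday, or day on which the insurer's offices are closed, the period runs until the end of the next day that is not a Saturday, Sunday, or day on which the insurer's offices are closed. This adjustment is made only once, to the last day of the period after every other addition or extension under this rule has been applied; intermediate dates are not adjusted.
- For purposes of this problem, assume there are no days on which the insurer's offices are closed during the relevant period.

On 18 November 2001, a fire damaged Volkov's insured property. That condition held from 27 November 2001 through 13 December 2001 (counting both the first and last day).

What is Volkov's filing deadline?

Counting 18 November 2001 as day 1, day 48 is January 4, 2002.
From November 27, 2001 through December 13, 2001 inclusive is 17 days; tolling adds 17 days: January 4, 2002 + 17 days = January 21, 2002.
January 21, 2002 is a Monday and not a day on which the insurer's offices are closed, so no extension applies.

January 21, 2002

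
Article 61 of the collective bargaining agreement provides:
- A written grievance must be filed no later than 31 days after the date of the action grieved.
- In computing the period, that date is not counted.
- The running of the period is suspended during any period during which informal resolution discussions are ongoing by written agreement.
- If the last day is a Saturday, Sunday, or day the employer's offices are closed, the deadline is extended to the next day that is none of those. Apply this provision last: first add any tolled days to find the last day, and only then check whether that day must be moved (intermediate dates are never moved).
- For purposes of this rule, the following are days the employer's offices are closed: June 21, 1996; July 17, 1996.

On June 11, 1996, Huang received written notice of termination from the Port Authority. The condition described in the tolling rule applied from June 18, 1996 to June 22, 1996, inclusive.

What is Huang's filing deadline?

July 18, 1996

31 days after June 11, 1996 is July 12, 1996.
From June 18, 1996 through June 22, 1996 inclusive is 5 days; tolling adds 5 days: July 12, 1996 + 5 days = July 17, 1996.
July 17, 1996 is a listed holiday. The next qualifying day is July 18, 1996.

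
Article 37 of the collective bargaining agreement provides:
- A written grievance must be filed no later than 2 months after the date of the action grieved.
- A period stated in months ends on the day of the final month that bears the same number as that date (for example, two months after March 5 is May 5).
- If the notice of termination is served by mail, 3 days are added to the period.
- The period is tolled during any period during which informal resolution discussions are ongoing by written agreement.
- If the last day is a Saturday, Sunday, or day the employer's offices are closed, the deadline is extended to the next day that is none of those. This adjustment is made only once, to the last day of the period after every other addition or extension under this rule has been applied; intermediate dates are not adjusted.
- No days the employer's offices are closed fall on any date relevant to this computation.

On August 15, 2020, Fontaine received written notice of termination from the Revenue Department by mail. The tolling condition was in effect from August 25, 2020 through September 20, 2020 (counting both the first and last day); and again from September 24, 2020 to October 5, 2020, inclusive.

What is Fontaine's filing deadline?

2 months after August 15, 2020 is October 15, 2020.
Service was by mail, adding 3 days: October 15, 2020 + 3 days = October 18, 2020.
From August 25, 2020 through September 20, 2020 inclusive is 27 days; tolling adds 27 days: October 18, 2020 + 27 days = November 14, 2020.
From September 24, 2020 through October 5, 2020 inclusive is 12 days; tolling adds 12 days: November 14, 2020 + 12 days = November 26, 2020.
November 26, 2020 is a Thursday and not a day the employer's offices are closed, so no extension applies.

November 26, 2020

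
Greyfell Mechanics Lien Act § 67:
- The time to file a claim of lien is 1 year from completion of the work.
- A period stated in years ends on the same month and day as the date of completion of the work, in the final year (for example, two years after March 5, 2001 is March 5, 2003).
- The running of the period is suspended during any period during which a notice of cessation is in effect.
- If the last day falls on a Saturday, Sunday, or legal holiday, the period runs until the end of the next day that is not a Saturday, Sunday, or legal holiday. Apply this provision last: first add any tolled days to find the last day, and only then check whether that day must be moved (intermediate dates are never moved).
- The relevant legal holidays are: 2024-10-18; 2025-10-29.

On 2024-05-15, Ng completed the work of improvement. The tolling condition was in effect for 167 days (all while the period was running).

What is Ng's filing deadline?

October 30, 2025

1 year after 2024-05-15 is May 15, 2025.
Tolling adds 167 days: May 15, 2025 + 167 days = October 29, 2025.
October 29, 2025 is a listed holiday. The next qualifying day is October 30, 2025.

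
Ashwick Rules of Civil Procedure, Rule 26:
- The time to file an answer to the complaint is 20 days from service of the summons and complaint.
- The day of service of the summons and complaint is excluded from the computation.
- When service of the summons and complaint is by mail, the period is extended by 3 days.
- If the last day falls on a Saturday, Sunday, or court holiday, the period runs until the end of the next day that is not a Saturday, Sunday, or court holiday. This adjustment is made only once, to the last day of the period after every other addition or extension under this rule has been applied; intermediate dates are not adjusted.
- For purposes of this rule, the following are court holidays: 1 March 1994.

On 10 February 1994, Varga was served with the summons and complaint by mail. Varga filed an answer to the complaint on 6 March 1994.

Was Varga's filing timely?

Yes

20 days after 10 February 1994 is March 2, 1994.
Service was by mail, adding 3 days: March 2, 1994 + 3 days = March 5, 1994.
March 5, 1994 is Saturday; March 6, 1994 is Sunday. The next qualifying day is March 7, 1994.
The deadline is March 7, 1994; the filing on March 6, 1994 is on or before that date.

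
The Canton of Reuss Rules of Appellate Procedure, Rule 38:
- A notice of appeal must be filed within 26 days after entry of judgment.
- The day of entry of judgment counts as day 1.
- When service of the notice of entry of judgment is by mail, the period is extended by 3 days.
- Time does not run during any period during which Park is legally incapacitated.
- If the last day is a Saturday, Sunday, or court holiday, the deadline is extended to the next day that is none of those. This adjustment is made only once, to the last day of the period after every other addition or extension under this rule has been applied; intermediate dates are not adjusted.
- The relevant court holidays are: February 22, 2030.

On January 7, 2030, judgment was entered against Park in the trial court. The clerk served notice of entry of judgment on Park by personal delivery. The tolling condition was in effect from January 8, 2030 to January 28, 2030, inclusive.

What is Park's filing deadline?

Counting January 7, 2030 as day 1, day 26 is February 1, 2030.
Service was not by mail, so no mail extension applies.
From January 8, 2030 through January 28, 2030 inclusive is 21 days; tolling adds 21 days: February 1, 2030 + 21 days = February 22, 2030.
February 22, 2030 is a listed holiday; February 23, 2030 is Saturday; February 24, 2030 is Sunday. The next qualifying day is February 25, 2030.

February 25, 2030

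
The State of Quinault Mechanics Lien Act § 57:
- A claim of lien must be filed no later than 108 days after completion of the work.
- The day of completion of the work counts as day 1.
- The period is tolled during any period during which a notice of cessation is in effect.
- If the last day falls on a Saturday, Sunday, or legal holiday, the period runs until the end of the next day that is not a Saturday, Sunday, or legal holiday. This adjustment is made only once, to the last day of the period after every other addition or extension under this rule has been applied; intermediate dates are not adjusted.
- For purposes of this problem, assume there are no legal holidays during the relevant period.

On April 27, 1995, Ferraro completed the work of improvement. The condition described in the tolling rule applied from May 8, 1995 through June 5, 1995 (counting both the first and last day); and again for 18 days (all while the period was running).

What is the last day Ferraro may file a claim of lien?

Counting April 27, 1995 as day 1, day 108 is August 12, 1995.
From May 8, 1995 through June 5, 1995 inclusive is 29 days; tolling adds 29 days: August 12, 1995 + 29 days = September 10, 1995.
Tolling adds 18 days: September 10, 1995 + 18 days = September 28, 1995.
September 28, 1995 is a Thursday and not a legal holiday, so no extension applies.

September 28, 1995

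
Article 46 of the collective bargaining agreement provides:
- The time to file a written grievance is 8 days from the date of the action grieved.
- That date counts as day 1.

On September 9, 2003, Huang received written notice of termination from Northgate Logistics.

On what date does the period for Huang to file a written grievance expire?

September 16, 2003

Counting September 9, 2003 as day 1, day 8 is September 16, 2003.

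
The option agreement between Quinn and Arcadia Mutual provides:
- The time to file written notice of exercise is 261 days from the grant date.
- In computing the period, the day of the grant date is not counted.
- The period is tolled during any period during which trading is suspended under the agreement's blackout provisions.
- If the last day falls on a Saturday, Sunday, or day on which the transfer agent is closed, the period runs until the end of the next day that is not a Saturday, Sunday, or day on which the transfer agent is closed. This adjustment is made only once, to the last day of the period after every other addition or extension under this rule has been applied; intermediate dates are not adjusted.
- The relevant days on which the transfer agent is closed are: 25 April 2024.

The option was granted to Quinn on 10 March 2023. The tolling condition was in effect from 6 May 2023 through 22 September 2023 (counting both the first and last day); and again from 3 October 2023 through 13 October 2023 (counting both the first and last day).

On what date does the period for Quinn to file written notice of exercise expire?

261 days after 10 March 2023 is November 26, 2023.
From May 6, 2023 through September 22, 2023 inclusive is 140 days; tolling adds 140 days: November 26, 2023 + 140 days = April 14, 2024.
From October 3, 2023 through October 13, 2023 inclusive is 11 days; tolling adds 11 days: April 14, 2024 + 11 days = April 25, 2024.
April 25, 2024 is a listed holiday. The next qualifying day is April 26, 2024.

April 26, 2024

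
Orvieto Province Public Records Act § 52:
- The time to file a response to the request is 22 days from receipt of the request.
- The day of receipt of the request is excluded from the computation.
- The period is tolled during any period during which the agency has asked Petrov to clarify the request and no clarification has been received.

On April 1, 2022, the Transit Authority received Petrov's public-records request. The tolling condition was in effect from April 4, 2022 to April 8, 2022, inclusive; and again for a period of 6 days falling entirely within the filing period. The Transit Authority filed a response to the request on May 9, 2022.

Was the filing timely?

No

22 days after April 1, 2022 is April 23, 2022.
From April 4, 2022 through April 8, 2022 inclusive is 5 days; tolling adds 5 days: April 23, 2022 + 5 days = April 28, 2022.
Tolling adds 6 days: April 28, 2022 + 6 days = May 4, 2022.
The deadline is May 4, 2022; the filing on May 9, 2022 is after that date.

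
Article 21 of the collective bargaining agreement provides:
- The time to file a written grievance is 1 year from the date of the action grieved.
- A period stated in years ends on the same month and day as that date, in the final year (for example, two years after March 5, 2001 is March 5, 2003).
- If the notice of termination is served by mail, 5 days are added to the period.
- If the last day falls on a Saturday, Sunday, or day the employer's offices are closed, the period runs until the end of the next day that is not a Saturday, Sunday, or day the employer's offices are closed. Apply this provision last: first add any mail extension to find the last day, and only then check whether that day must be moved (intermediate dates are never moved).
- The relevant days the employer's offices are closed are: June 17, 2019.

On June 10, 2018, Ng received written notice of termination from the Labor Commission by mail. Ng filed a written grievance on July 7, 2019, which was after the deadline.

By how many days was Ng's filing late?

1 year after June 10, 2018 is June 10, 2019.
Service was by mail, adding 5 days: June 10, 2019 + 5 days = June 15, 2019.
June 15, 2019 is Saturday; June 16, 2019 is Sunday; June 17, 2019 is a listed holiday. The next qualifying day is June 18, 2019.
The deadline is June 18, 2019; from June 18, 2019 to July 7, 2019 is 19 days.

19 days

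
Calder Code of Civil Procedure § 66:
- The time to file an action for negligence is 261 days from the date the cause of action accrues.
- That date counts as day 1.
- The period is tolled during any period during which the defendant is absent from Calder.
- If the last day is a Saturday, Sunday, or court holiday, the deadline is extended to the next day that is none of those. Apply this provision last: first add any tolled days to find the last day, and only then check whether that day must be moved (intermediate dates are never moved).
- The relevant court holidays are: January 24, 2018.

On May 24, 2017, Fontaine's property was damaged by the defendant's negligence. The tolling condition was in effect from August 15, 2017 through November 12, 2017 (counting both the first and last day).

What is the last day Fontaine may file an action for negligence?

May 9, 2018

Counting May 24, 2017 as day 1, day 261 is February 8, 2018.
From August 15, 2017 through November 12, 2017 inclusive is 90 days; tolling adds 90 days: February 8, 2018 + 90 days = May 9, 2018.
May 9, 2018 is a Wednesday and not a court holiday, so no extension applies.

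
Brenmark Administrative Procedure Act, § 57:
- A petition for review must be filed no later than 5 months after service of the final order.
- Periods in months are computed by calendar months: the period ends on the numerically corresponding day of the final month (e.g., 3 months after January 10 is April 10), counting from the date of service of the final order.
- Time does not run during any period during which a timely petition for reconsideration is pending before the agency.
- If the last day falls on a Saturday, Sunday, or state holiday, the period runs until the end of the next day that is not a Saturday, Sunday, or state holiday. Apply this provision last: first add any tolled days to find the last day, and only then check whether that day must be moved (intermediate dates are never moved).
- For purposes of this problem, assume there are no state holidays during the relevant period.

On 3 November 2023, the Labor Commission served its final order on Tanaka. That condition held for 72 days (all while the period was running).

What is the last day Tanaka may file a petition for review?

June 14, 2024

5 months after 3 November 2023 is April 3, 2024.
Tolling adds 72 days: April 3, 2024 + 72 days = June 14, 2024.
June 14, 2024 is a Friday and not a state holiday, so no extension applies.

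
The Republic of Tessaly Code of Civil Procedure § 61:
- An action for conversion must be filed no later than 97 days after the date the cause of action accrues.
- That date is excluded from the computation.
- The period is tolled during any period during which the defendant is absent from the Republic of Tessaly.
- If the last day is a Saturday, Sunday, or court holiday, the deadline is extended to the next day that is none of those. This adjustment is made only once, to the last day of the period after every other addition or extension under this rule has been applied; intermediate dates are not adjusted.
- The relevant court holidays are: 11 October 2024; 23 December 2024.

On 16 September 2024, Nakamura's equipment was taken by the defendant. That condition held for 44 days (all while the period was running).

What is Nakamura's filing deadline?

97 days after 16 September 2024 is December 22, 2024.
Tolling adds 44 days: December 22, 2024 + 44 days = February 4, 2025.
February 4, 2025 is a Tuesday and not a court holiday, so no extension applies.

February 4, 2025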